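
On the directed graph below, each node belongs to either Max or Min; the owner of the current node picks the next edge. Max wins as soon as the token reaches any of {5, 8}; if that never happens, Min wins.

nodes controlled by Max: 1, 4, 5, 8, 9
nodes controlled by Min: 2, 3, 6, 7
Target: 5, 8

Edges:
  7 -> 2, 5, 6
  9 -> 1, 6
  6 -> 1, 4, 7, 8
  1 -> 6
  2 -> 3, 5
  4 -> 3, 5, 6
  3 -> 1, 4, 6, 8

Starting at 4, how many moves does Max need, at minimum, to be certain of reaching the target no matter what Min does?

A0 = {5, 8}
A1: add {4} — 4 (Max) has 4→5.
A2 = A1; e.g. 1 (Max) has no edge into A1. Fixed point.
4 enters the attractor at level 1, so Max can force the target in 1 move from there.

1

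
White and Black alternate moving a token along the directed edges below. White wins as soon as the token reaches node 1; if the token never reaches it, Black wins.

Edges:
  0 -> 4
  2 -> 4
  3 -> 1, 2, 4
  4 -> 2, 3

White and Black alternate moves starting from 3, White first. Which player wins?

White

Track states (vertex, player-to-move).
A0 = {(1,White), (1,Black)}
A1: add {(3,White)}.
(3,White) ∈ A1 ⇒ White forces the target.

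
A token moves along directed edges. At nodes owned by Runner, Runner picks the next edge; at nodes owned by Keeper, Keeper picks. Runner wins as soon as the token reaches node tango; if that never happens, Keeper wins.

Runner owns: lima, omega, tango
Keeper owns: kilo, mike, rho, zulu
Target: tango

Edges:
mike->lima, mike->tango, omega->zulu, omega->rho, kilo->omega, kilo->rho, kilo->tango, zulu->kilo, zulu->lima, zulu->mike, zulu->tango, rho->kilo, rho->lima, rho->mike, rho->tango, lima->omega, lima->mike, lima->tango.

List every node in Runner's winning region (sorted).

lima, mike, tango

A0 = {tango}
A1: add {lima} — lima (Runner) has lima→tango.
A2: add {mike} — mike (Keeper): all of {lima, tango} already in.
A3 = A2; e.g. kilo (Keeper) can still go to omega. Fixed point.
Runner's winning region = {lima, mike, tango}.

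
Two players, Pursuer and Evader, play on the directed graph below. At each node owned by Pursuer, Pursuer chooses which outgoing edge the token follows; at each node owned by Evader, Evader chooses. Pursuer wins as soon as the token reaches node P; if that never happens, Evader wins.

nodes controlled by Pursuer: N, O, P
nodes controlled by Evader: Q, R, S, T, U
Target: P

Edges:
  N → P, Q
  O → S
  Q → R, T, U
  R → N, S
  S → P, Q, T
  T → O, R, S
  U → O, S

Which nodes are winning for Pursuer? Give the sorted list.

A0 = {P}
A1: add {N} — N (Pursuer) has N→P.
A2 = A1; e.g. O (Pursuer) has no edge into A1. Fixed point.
Pursuer's winning region = {N, P}.

N, P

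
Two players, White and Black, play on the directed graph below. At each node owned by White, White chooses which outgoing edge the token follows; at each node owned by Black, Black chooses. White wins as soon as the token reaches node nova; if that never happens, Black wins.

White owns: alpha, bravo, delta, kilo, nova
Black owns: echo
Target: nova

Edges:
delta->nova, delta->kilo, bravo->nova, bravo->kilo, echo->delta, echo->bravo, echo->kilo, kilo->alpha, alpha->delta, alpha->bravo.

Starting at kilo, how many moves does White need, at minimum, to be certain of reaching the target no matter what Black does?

A0 = {nova}
A1: add {bravo, delta} — delta (White) has delta→nova; bravo (White) has bravo→nova.
A2: add {alpha} — alpha (White) has alpha→delta.
A3: add {kilo} — kilo (White) has kilo→alpha.
kilo enters the attractor at level 3, so White can force the target in 3 moves from there.

3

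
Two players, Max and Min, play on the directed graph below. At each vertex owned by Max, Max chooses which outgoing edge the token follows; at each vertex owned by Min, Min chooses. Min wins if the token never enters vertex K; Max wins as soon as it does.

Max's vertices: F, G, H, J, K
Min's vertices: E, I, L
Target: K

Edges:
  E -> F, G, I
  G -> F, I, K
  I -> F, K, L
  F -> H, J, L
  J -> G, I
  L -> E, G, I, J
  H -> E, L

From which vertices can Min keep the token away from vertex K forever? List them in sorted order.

A0 = {K}
A1: add {G} — G (Max) has G→K.
A2: add {J} — J (Max) has J→G.
A3: add {F} — F (Max) has F→J.
A4 = A3; e.g. E (Min) can still go to I. Fixed point.
Max's attractor = {F, G, J, K}; Min avoids the target exactly from the complement.

E, H, I, L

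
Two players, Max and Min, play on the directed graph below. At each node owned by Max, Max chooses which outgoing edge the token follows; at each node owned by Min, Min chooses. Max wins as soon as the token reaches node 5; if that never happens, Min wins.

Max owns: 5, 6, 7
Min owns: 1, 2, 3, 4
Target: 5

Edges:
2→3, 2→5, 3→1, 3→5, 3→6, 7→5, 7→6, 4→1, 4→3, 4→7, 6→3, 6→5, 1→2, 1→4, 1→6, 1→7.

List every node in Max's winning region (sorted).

5, 6, 7

A0 = {5}
A1: add {6, 7} — 6 (Max) has 6→5; 7 (Max) has 7→5.
A2 = A1; e.g. 1 (Min) can still go to 2. Fixed point.
Max's winning region = {5, 6, 7}.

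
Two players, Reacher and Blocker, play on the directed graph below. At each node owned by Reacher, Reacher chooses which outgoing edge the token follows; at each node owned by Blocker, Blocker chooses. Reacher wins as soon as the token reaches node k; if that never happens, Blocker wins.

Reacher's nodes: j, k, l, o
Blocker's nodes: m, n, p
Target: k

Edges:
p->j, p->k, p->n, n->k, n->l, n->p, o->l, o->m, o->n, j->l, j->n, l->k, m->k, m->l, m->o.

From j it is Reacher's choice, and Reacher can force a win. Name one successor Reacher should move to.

l

A0 = {k}
A1: add {l} — l (Reacher) has l→k.
A2: add {j, o} — j (Reacher) has j→l; o (Reacher) has o→l.
A3: add {m} — m (Blocker): all of {k, l, o} already in.
A4 = A3; e.g. n (Blocker) can still go to p. Fixed point.
From j, successor l is in the attractor (rank 1); the other successor n is not.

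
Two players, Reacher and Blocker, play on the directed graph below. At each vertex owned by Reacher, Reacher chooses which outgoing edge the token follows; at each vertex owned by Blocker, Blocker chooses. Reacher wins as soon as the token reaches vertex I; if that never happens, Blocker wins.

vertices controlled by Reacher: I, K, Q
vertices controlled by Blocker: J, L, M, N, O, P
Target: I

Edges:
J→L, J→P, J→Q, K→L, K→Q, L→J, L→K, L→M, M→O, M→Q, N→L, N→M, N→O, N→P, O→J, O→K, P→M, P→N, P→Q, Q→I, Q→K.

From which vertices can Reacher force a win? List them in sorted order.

I, K, Q

A0 = {I}
A1: add {Q} — Q (Reacher) has Q→I.
A2: add {K} — K (Reacher) has K→Q.
A3 = A2; e.g. J (Blocker) can still go to L. Fixed point.
Reacher's winning region = {I, K, Q}.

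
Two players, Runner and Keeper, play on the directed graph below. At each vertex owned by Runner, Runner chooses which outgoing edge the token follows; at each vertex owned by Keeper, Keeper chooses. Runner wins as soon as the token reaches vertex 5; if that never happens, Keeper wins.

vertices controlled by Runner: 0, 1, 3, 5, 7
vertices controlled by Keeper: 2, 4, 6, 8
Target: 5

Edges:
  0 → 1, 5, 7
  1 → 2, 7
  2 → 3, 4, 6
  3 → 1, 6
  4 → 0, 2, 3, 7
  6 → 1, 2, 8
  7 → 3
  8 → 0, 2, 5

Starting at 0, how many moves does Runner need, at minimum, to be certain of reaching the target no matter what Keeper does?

1

A0 = {5}
A1: add {0} — 0 (Runner) has 0→5.
A2 = A1; e.g. 1 (Runner) has no edge into A1. Fixed point.
0 enters the attractor at level 1, so Runner can force the target in 1 move from there.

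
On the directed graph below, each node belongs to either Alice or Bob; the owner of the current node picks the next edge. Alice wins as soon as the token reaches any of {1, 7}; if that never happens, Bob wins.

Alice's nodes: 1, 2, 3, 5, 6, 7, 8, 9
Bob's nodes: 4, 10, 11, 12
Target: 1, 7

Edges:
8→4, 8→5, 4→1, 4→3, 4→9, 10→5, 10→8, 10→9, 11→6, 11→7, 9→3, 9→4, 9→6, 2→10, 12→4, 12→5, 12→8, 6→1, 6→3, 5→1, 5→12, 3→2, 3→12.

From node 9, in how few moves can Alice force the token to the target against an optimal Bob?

A0 = {1, 7}
A1: add {5, 6} — 5 (Alice) has 5→1; 6 (Alice) has 6→1.
A2: add {8, 9, 11} — 8 (Alice) has 8→5; 9 (Alice) has 9→6; 11 (Bob): all of {6, 7} already in.
9 enters the attractor at level 2, so Alice can force the target in 2 moves from there.

2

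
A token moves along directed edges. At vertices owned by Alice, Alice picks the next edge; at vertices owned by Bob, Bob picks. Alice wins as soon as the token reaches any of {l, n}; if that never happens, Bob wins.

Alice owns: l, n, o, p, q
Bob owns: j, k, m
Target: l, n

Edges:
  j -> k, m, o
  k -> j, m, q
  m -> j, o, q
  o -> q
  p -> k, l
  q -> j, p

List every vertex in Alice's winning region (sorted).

A0 = {l, n}
A1: add {p} — p (Alice) has p→l.
A2: add {q} — q (Alice) has q→p.
A3: add {o} — o (Alice) has o→q.
A4 = A3; e.g. j (Bob) can still go to k. Fixed point.
Alice's winning region = {l, n, o, p, q}.

l, n, o, p, q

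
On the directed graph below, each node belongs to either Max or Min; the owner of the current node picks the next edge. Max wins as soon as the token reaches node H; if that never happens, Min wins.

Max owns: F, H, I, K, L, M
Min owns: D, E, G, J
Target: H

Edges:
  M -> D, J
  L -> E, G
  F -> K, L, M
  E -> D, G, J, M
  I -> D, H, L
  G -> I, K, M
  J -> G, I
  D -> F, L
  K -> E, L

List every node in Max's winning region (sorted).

A0 = {H}
A1: add {I} — I (Max) has I→H.
A2 = A1; e.g. D (Min) can still go to F. Fixed point.
Max's winning region = {H, I}.

H, I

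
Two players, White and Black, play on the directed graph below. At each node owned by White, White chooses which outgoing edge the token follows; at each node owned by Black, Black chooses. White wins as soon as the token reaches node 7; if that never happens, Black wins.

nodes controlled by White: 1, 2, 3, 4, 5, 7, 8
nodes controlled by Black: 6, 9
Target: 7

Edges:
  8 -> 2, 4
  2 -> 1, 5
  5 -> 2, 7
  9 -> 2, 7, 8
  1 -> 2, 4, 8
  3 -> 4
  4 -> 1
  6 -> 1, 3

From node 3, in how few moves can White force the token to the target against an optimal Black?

5

A0 = {7}
A1: add {5} — 5 (White) has 5→7.
A2: add {2} — 2 (White) has 2→5.
A3: add {1, 8} — 1 (White) has 1→2; 8 (White) has 8→2.
A4: add {4, 9} — 4 (White) has 4→1; 9 (Black): all of {2, 7, 8} already in.
A5: add {3} — 3 (White) has 3→4.
3 enters the attractor at level 5, so White can force the target in 5 moves from there.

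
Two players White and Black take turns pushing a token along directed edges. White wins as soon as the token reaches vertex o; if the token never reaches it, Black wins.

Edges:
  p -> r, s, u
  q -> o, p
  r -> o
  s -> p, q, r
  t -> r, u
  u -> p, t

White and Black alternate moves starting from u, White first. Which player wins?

Track states (vertex, player-to-move).
A0 = {(o,White), (o,Black)}
A1: add {(q,White), (r,White), (r,Black)}.
A2: add {(p,White), (s,White), (t,White)}.
A3: add {(q,Black), (s,Black), (u,Black)}.
A4 = A3; e.g. (p,Black) stays out. (u,White) never enters ⇒ Black avoids the target.

Black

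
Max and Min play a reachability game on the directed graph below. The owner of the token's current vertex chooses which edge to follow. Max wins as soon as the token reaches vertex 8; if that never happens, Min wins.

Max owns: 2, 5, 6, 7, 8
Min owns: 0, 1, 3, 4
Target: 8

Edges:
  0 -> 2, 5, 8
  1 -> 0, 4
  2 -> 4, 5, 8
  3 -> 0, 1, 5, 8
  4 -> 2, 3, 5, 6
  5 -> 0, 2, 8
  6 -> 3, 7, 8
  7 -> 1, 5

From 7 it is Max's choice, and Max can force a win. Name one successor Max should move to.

A0 = {8}
A1: add {2, 5, 6} — 2 (Max) has 2→8; 5 (Max) has 5→8; 6 (Max) has 6→8.
A2: add {0, 7} — 0 (Min): all of {2, 5, 8} already in; 7 (Max) has 7→5.
A3 = A2; e.g. 1 (Min) can still go to 4. Fixed point.
From 7, successor 5 is in the attractor (rank 1); the other successor 1 is not.

5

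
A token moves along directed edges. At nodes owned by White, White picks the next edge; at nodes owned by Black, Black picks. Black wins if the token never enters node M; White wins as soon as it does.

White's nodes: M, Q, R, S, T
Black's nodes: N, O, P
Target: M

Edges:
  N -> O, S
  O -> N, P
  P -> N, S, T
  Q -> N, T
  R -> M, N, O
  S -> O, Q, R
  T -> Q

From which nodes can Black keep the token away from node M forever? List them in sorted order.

A0 = {M}
A1: add {R} — R (White) has R→M.
A2: add {S} — S (White) has S→R.
A3 = A2; e.g. N (Black) can still go to O. Fixed point.
White's attractor = {M, R, S}; Black avoids the target exactly from the complement.

N, O, P, Q, T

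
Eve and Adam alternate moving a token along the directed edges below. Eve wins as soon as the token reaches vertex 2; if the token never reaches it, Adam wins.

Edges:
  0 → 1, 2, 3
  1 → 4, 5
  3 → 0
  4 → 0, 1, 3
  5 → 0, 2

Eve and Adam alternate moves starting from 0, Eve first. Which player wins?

Track states (vertex, player-to-move).
A0 = {(2,Eve), (2,Adam)}
A1: add {(0,Eve), (5,Eve)}.
(0,Eve) ∈ A1 ⇒ Eve forces the target.

Eve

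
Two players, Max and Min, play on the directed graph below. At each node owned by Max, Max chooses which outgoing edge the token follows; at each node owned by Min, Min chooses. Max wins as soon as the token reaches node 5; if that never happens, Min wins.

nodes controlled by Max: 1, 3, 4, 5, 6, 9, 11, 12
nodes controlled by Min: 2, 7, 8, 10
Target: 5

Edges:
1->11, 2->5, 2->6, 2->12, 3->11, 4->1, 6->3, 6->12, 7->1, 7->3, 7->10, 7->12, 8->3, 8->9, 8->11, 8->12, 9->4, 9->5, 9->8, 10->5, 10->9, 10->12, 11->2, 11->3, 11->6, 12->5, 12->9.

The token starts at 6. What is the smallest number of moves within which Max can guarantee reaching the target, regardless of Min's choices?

A0 = {5}
A1: add {9, 12} — 9 (Max) has 9→5; 12 (Max) has 12→5.
A2: add {6, 10} — 6 (Max) has 6→12; 10 (Min): all of {5, 9, 12} already in.
6 enters the attractor at level 2, so Max can force the target in 2 moves from there.

2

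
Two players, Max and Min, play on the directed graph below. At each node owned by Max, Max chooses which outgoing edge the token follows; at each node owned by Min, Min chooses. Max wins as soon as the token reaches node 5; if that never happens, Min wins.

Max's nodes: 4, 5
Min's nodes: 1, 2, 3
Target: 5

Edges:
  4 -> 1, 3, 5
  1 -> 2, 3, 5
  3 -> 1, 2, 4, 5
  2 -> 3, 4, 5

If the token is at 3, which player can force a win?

Min

A0 = {5}
A1: add {4} — 4 (Max) has 4→5.
A2 = A1; e.g. 1 (Min) can still go to 2. Fixed point.
3 never enters the attractor, so Min can avoid the target forever.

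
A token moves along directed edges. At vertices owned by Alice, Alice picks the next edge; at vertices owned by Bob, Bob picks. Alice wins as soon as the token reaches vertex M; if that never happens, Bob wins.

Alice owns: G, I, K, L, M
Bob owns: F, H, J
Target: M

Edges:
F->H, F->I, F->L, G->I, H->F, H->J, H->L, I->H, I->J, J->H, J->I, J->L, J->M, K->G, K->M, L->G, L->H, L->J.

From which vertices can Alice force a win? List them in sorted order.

A0 = {M}
A1: add {K} — K (Alice) has K→M.
A2 = A1; e.g. F (Bob) can still go to H. Fixed point.
Alice's winning region = {K, M}.

K, M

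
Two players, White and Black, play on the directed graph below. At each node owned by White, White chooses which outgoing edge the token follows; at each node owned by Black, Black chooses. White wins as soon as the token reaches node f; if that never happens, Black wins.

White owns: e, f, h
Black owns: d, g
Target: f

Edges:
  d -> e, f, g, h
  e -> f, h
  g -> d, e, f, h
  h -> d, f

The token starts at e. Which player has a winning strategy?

A0 = {f}
A1: add {e, h} — e (White) has e→f; h (White) has h→f.
A2 = A1; e.g. d (Black) can still go to g. Fixed point.
e ∈ A1, so White can force the target.

White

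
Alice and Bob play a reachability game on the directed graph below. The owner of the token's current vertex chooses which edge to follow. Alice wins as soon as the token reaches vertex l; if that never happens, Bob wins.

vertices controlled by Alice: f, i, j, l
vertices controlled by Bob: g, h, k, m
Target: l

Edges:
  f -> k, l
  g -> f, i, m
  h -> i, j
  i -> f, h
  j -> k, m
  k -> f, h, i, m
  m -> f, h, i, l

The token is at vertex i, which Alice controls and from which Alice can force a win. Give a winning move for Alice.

f

A0 = {l}
A1: add {f} — f (Alice) has f→l.
A2: add {i} — i (Alice) has i→f.
A3 = A2; e.g. g (Bob) can still go to m. Fixed point.
From i, successor f is in the attractor (rank 1); the other successor h is not.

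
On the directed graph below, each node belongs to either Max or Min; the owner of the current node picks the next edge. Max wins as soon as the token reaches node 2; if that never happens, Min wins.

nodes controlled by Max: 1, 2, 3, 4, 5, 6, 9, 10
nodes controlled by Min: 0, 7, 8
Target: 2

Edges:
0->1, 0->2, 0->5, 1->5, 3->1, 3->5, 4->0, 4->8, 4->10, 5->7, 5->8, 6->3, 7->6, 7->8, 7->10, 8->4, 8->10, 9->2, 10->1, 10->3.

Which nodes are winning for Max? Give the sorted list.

2, 9

A0 = {2}
A1: add {9} — 9 (Max) has 9→2.
A2 = A1; e.g. 0 (Min) can still go to 1. Fixed point.
Max's winning region = {2, 9}.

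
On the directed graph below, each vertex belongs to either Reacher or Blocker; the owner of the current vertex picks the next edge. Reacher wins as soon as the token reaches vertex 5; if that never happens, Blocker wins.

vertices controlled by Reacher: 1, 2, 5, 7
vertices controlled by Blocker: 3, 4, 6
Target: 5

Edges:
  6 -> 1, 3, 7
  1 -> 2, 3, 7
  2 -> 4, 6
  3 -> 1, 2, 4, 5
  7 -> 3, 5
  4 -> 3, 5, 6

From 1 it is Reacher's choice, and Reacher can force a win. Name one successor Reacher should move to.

7

A0 = {5}
A1: add {7} — 7 (Reacher) has 7→5.
A2: add {1} — 1 (Reacher) has 1→7.
A3 = A2; e.g. 2 (Reacher) has no edge into A2. Fixed point.
From 1, successor 7 is in the attractor (rank 1); the other successors 2, 3 are not.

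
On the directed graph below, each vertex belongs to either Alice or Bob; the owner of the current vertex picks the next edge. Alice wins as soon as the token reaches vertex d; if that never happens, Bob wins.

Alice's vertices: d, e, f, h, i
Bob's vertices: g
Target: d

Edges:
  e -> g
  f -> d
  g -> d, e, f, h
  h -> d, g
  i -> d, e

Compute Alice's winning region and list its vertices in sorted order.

A0 = {d}
A1: add {f, h, i} — f (Alice) has f→d; h (Alice) has h→d; i (Alice) has i→d.
A2 = A1; e.g. e (Alice) has no edge into A1. Fixed point.
Alice's winning region = {d, f, h, i}.

d, f, h, i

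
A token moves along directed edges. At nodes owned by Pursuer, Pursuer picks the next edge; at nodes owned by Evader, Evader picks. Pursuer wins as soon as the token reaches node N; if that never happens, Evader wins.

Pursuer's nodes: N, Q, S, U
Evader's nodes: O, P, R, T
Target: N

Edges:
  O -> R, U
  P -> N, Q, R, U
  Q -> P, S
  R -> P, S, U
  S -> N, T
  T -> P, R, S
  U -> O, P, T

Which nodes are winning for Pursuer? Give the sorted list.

N, Q, S

A0 = {N}
A1: add {S} — S (Pursuer) has S→N.
A2: add {Q} — Q (Pursuer) has Q→S.
A3 = A2; e.g. O (Evader) can still go to R. Fixed point.
Pursuer's winning region = {N, Q, S}.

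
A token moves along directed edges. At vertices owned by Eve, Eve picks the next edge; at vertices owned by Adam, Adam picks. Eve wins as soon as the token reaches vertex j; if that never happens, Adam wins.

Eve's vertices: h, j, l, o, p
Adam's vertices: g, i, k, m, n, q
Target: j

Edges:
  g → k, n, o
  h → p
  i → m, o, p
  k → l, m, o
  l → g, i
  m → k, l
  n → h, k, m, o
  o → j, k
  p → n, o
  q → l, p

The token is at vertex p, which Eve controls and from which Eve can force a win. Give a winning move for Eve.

A0 = {j}
A1: add {o} — o (Eve) has o→j.
A2: add {p} — p (Eve) has p→o.
A3: add {h} — h (Eve) has h→p.
A4 = A3; e.g. g (Adam) can still go to k. Fixed point.
From p, successor o is in the attractor (rank 1); the other successor n is not.

o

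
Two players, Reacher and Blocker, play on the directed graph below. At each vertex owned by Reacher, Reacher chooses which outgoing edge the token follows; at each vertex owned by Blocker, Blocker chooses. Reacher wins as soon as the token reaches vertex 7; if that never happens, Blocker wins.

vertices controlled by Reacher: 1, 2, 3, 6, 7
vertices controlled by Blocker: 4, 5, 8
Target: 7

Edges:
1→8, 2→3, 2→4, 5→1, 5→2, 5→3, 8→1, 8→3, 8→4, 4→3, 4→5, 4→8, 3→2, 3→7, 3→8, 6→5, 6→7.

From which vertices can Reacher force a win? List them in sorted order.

2, 3, 6, 7

A0 = {7}
A1: add {3, 6} — 3 (Reacher) has 3→7; 6 (Reacher) has 6→7.
A2: add {2} — 2 (Reacher) has 2→3.
A3 = A2; e.g. 1 (Reacher) has no edge into A2. Fixed point.
Reacher's winning region = {2, 3, 6, 7}.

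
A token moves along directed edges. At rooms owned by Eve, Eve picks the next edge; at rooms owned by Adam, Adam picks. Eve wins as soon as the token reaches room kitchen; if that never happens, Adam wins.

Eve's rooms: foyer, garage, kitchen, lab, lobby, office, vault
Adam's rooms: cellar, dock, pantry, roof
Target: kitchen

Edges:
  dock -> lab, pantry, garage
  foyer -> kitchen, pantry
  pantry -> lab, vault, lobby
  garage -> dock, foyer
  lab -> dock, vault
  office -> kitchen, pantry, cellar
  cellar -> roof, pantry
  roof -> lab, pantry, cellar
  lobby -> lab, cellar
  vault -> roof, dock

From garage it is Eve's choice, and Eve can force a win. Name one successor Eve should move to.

A0 = {kitchen}
A1: add {foyer, office} — office (Eve) has office→kitchen; foyer (Eve) has foyer→kitchen.
A2: add {garage} — garage (Eve) has garage→foyer.
A3 = A2; e.g. roof (Adam) can still go to lab. Fixed point.
From garage, successor foyer is in the attractor (rank 1); the other successor dock is not.

foyer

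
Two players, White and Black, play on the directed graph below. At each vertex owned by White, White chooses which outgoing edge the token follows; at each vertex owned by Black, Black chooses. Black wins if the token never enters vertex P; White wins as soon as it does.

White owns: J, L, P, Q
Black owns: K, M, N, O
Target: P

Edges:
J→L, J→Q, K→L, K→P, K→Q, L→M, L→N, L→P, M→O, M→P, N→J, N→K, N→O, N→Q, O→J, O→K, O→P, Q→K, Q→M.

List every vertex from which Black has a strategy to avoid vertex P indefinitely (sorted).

K, M, N, O, Q

A0 = {P}
A1: add {L} — L (White) has L→P.
A2: add {J} — J (White) has J→L.
A3 = A2; e.g. K (Black) can still go to Q. Fixed point.
White's attractor = {J, L, P}; Black avoids the target exactly from the complement.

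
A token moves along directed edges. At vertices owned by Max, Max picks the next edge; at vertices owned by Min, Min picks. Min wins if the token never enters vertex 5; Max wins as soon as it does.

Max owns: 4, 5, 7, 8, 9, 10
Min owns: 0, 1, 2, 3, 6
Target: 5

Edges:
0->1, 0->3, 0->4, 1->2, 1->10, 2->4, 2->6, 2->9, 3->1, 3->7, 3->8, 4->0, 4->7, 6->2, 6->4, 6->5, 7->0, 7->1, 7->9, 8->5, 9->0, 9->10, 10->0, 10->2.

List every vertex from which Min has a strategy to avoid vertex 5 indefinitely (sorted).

A0 = {5}
A1: add {8} — 8 (Max) has 8→5.
A2 = A1; e.g. 0 (Min) can still go to 1. Fixed point.
Max's attractor = {5, 8}; Min avoids the target exactly from the complement.

0, 1, 2, 3, 4, 6, 7, 9, 10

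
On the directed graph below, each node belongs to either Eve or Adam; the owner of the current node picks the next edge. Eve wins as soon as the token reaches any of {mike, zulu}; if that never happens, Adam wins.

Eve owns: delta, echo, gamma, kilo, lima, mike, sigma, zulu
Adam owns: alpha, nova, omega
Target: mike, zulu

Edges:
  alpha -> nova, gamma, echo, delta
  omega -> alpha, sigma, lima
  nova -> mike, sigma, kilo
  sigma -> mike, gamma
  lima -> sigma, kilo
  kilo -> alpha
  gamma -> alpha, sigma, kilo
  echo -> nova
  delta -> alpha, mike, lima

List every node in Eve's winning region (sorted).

delta, gamma, lima, mike, sigma, zulu

A0 = {mike, zulu}
A1: add {delta, sigma} — sigma (Eve) has sigma→mike; delta (Eve) has delta→mike.
A2: add {gamma, lima} — lima (Eve) has lima→sigma; gamma (Eve) has gamma→sigma.
A3 = A2; e.g. alpha (Adam) can still go to nova. Fixed point.
Eve's winning region = {delta, gamma, lima, mike, sigma, zulu}.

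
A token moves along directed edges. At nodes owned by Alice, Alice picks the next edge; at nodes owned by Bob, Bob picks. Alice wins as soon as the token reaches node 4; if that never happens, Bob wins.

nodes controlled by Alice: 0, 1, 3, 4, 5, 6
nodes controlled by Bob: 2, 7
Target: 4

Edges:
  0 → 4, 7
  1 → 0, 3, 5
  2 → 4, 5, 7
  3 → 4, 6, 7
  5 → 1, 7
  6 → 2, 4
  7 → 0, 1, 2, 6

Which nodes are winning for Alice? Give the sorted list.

0, 1, 3, 4, 5, 6

A0 = {4}
A1: add {0, 3, 6} — 0 (Alice) has 0→4; 3 (Alice) has 3→4; 6 (Alice) has 6→4.
A2: add {1} — 1 (Alice) has 1→0.
A3: add {5} — 5 (Alice) has 5→1.
A4 = A3; e.g. 2 (Bob) can still go to 7. Fixed point.
Alice's winning region = {0, 1, 3, 4, 5, 6}.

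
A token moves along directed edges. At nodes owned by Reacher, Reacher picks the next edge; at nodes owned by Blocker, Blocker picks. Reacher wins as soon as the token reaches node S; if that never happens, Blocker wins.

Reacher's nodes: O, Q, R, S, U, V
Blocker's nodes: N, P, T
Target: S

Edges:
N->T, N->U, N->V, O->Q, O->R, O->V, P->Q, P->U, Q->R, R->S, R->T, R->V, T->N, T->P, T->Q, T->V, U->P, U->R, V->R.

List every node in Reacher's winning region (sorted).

A0 = {S}
A1: add {R} — R (Reacher) has R→S.
A2: add {O, Q, U, V} — O (Reacher) has O→R; Q (Reacher) has Q→R; U (Reacher) has U→R; V (Reacher) has V→R.
A3: add {P} — P (Blocker): all of {Q, U} already in.
A4 = A3; e.g. N (Blocker) can still go to T. Fixed point.
Reacher's winning region = {O, P, Q, R, S, U, V}.

O, P, Q, R, S, U, V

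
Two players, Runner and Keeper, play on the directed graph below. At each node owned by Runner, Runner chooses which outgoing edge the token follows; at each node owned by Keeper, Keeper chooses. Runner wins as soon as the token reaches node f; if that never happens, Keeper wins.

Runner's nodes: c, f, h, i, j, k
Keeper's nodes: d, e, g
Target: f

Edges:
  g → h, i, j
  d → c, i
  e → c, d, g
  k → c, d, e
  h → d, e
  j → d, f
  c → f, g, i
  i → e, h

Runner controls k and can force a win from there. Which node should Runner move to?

A0 = {f}
A1: add {c, j} — c (Runner) has c→f; j (Runner) has j→f.
A2: add {k} — k (Runner) has k→c.
A3 = A2; e.g. d (Keeper) can still go to i. Fixed point.
From k, successor c is in the attractor (rank 1); the other successors d, e are not.

c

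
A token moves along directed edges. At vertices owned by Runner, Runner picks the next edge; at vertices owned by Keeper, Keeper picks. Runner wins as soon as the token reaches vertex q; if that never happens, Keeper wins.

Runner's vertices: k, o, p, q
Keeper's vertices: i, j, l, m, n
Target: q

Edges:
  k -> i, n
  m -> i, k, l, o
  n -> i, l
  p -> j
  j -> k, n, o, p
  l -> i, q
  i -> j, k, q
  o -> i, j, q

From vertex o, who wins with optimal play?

A0 = {q}
A1: add {o} — o (Runner) has o→q.
A2 = A1; e.g. i (Keeper) can still go to j. Fixed point.
o ∈ A1, so Runner can force the target.

Runner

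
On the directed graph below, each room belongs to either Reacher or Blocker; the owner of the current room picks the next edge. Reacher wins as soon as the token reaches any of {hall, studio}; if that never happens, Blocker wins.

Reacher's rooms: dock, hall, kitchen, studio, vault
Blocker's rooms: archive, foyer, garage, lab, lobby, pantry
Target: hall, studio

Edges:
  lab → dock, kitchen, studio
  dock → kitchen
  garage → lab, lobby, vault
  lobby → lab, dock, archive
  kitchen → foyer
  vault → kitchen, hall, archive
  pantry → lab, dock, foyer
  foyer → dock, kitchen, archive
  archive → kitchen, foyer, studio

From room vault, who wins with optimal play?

Reacher

A0 = {hall, studio}
A1: add {vault} — vault (Reacher) has vault→hall.
A2 = A1; e.g. lab (Blocker) can still go to dock. Fixed point.
vault ∈ A1, so Reacher can force the target.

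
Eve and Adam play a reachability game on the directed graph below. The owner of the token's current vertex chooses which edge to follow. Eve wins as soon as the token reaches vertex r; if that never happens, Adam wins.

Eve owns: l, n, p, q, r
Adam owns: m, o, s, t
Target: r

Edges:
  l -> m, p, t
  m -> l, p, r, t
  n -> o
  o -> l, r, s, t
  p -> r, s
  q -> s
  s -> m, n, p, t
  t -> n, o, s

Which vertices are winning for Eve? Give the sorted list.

l, p, r

A0 = {r}
A1: add {p} — p (Eve) has p→r.
A2: add {l} — l (Eve) has l→p.
A3 = A2; e.g. m (Adam) can still go to t. Fixed point.
Eve's winning region = {l, p, r}.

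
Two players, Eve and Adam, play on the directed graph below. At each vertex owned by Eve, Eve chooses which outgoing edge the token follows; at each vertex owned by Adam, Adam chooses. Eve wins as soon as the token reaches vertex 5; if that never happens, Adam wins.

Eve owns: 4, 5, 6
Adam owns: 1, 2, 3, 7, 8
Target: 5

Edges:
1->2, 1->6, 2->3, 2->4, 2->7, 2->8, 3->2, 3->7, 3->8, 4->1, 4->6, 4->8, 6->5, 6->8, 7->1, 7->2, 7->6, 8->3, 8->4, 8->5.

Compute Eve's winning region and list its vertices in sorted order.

A0 = {5}
A1: add {6} — 6 (Eve) has 6→5.
A2: add {4} — 4 (Eve) has 4→6.
A3 = A2; e.g. 1 (Adam) can still go to 2. Fixed point.
Eve's winning region = {4, 5, 6}.

4, 5, 6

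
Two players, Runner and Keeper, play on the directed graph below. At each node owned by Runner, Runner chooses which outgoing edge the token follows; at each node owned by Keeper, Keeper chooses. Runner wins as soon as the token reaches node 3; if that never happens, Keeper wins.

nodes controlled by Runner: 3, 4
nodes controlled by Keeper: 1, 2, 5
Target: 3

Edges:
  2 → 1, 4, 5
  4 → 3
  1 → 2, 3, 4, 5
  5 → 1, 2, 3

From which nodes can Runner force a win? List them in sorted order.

3, 4

A0 = {3}
A1: add {4} — 4 (Runner) has 4→3.
A2 = A1; e.g. 1 (Keeper) can still go to 2. Fixed point.
Runner's winning region = {3, 4}.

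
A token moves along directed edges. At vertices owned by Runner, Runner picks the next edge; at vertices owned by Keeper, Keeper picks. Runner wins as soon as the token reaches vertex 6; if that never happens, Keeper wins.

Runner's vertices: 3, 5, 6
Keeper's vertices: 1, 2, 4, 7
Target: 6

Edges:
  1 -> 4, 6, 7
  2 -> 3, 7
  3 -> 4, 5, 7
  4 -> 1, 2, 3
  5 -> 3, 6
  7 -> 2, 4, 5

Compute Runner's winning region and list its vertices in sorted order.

A0 = {6}
A1: add {5} — 5 (Runner) has 5→6.
A2: add {3} — 3 (Runner) has 3→5.
A3 = A2; e.g. 1 (Keeper) can still go to 4. Fixed point.
Runner's winning region = {3, 5, 6}.

3, 5, 6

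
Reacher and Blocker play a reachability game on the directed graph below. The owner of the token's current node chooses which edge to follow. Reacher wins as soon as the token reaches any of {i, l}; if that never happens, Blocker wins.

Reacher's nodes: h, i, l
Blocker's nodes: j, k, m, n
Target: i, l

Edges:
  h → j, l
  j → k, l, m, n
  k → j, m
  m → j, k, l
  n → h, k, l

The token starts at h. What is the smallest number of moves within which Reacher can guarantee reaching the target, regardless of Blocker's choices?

A0 = {i, l}
A1: add {h} — h (Reacher) has h→l.
A2 = A1; e.g. j (Blocker) can still go to k. Fixed point.
h enters the attractor at level 1, so Reacher can force the target in 1 move from there.

1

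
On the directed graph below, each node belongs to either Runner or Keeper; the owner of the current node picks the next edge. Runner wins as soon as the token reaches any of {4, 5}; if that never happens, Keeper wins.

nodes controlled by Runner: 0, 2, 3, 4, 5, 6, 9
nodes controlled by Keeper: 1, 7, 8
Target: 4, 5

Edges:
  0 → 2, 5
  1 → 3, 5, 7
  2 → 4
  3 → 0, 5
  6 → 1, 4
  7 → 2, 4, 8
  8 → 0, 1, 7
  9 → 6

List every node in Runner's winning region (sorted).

0, 2, 3, 4, 5, 6, 9

A0 = {4, 5}
A1: add {0, 2, 3, 6} — 0 (Runner) has 0→5; 2 (Runner) has 2→4; 3 (Runner) has 3→5; 6 (Runner) has 6→4.
A2: add {9} — 9 (Runner) has 9→6.
A3 = A2; e.g. 1 (Keeper) can still go to 7. Fixed point.
Runner's winning region = {0, 2, 3, 4, 5, 6, 9}.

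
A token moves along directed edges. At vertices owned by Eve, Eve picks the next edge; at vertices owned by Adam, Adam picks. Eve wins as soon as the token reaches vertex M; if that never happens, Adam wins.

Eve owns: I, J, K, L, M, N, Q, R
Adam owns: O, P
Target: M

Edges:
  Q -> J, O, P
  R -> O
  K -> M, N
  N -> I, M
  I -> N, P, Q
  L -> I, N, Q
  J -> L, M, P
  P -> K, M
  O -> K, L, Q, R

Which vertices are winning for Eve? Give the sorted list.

I, J, K, L, M, N, P, Q

A0 = {M}
A1: add {J, K, N} — J (Eve) has J→M; K (Eve) has K→M; N (Eve) has N→M.
A2: add {I, L, P, Q} — I (Eve) has I→N; L (Eve) has L→N; P (Adam): all of {K, M} already in; Q (Eve) has Q→J.
A3 = A2; e.g. O (Adam) can still go to R. Fixed point.
Eve's winning region = {I, J, K, L, M, N, P, Q}.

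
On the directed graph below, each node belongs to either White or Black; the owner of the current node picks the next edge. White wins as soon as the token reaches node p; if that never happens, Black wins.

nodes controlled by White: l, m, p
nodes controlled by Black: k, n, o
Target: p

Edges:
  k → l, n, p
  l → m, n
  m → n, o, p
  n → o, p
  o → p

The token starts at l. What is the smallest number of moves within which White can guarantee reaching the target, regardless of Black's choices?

2

A0 = {p}
A1: add {m, o} — m (White) has m→p; o (Black): all of {p} already in.
A2: add {l, n} — l (White) has l→m; n (Black): all of {o, p} already in.
l enters the attractor at level 2, so White can force the target in 2 moves from there.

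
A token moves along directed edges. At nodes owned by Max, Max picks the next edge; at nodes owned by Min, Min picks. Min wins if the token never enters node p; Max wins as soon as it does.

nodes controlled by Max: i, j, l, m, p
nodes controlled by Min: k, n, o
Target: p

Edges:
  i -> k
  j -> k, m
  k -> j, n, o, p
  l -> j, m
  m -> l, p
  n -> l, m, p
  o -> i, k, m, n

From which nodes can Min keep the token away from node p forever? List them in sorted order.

A0 = {p}
A1: add {m} — m (Max) has m→p.
A2: add {j, l} — j (Max) has j→m; l (Max) has l→m.
A3: add {n} — n (Min): all of {l, m, p} already in.
A4 = A3; e.g. i (Max) has no edge into A3. Fixed point.
Max's attractor = {j, l, m, n, p}; Min avoids the target exactly from the complement.

i, k, o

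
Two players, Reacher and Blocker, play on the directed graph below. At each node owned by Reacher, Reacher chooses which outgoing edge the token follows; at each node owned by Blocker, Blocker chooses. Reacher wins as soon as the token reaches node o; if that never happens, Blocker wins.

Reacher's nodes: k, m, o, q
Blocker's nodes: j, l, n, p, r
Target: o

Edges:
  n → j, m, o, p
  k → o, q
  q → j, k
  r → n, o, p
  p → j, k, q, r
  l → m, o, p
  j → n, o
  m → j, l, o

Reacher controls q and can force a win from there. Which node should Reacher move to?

k

A0 = {o}
A1: add {k, m} — k (Reacher) has k→o; m (Reacher) has m→o.
A2: add {q} — q (Reacher) has q→k.
A3 = A2; e.g. j (Blocker) can still go to n. Fixed point.
From q, successor k is in the attractor (rank 1); the other successor j is not.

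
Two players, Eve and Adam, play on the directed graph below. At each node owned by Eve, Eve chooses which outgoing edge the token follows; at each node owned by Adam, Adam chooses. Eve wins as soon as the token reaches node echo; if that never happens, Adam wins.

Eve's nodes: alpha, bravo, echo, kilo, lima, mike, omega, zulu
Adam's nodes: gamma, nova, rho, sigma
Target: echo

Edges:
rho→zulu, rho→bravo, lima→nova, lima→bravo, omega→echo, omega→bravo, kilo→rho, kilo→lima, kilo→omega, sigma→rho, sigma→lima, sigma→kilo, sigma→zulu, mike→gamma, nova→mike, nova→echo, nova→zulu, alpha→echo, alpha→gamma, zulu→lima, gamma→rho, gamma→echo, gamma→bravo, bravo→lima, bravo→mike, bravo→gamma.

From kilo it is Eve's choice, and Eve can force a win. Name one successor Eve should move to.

A0 = {echo}
A1: add {alpha, omega} — omega (Eve) has omega→echo; alpha (Eve) has alpha→echo.
A2: add {kilo} — kilo (Eve) has kilo→omega.
A3 = A2; e.g. rho (Adam) can still go to zulu. Fixed point.
From kilo, successor omega is in the attractor (rank 1); the other successors lima, rho are not.

omega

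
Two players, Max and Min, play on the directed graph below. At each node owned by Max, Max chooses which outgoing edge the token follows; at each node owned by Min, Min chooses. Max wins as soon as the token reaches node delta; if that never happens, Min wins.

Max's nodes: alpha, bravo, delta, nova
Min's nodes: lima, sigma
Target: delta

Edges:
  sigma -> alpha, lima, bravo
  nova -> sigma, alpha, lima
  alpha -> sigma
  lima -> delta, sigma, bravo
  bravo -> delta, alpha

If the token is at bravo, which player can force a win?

Max

A0 = {delta}
A1: add {bravo} — bravo (Max) has bravo→delta.
A2 = A1; e.g. sigma (Min) can still go to alpha. Fixed point.
bravo ∈ A1, so Max can force the target.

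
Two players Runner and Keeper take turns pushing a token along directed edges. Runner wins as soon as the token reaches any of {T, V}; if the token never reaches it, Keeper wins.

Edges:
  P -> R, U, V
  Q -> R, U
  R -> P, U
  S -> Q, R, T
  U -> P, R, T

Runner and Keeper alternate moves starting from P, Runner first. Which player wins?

Track states (vertex, player-to-move).
A0 = {(T,Runner), (T,Keeper), (V,Runner), (V,Keeper)}
A1: add {(P,Runner), (S,Runner), (U,Runner)}.
(P,Runner) ∈ A1 ⇒ Runner forces the target.

Runner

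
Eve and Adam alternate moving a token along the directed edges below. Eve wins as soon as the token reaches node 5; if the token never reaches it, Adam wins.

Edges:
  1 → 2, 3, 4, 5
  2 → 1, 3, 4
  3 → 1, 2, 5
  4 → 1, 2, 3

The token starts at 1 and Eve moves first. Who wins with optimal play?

Eve

Track states (vertex, player-to-move).
A0 = {(5,Eve), (5,Adam)}
A1: add {(1,Eve), (3,Eve)}.
(1,Eve) ∈ A1 ⇒ Eve forces the target.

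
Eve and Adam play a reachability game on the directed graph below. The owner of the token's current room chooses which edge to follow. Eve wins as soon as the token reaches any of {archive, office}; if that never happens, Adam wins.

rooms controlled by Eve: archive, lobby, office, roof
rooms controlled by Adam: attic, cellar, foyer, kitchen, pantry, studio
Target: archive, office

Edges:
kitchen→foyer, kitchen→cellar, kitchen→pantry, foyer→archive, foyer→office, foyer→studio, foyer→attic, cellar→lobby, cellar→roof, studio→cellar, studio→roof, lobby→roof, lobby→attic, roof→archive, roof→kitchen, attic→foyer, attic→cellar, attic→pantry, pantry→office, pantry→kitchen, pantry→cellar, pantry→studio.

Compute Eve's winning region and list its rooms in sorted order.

archive, cellar, lobby, office, roof, studio

A0 = {archive, office}
A1: add {roof} — roof (Eve) has roof→archive.
A2: add {lobby} — lobby (Eve) has lobby→roof.
A3: add {cellar} — cellar (Adam): all of {lobby, roof} already in.
A4: add {studio} — studio (Adam): all of {cellar, roof} already in.
A5 = A4; e.g. kitchen (Adam) can still go to foyer. Fixed point.
Eve's winning region = {archive, cellar, lobby, office, roof, studio}.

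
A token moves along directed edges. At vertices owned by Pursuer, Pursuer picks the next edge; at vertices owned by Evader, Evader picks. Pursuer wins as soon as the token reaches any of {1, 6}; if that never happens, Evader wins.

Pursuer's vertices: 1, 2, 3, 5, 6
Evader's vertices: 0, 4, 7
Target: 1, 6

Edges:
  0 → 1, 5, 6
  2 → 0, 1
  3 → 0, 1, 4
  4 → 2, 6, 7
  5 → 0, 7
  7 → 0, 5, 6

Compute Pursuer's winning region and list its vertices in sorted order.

A0 = {1, 6}
A1: add {2, 3} — 2 (Pursuer) has 2→1; 3 (Pursuer) has 3→1.
A2 = A1; e.g. 0 (Evader) can still go to 5. Fixed point.
Pursuer's winning region = {1, 2, 3, 6}.

1, 2, 3, 6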